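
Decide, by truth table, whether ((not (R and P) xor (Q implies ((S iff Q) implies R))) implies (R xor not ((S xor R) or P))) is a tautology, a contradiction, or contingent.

P | Q | R | S || φ
1 | 1 | 1 | 1 || 1
1 | 1 | 1 | 0 || 1
1 | 1 | 0 | 1 || 0
1 | 1 | 0 | 0 || 1
1 | 0 | 1 | 1 || 1
1 | 0 | 1 | 0 || 1
1 | 0 | 0 | 1 || 1
1 | 0 | 0 | 0 || 1
0 | 1 | 1 | 1 || 1
0 | 1 | 1 | 0 || 1
0 | 1 | 0 | 1 || 0
0 | 1 | 0 | 0 || 1
0 | 0 | 1 | 1 || 1
0 | 0 | 1 | 0 || 1
0 | 0 | 0 | 1 || 1
0 | 0 | 0 | 0 || 1
14 of 16 rows are 1, so the formula is contingent.

contingent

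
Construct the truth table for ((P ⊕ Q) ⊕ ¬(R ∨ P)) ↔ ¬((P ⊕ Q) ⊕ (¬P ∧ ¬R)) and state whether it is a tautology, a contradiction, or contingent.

contradiction

P | Q | R | (P ⊕ Q) | (R ∨ P) | ¬(R ∨ P) | ((P ⊕ Q) ⊕ ¬(R ∨ P)) | ¬P | ¬R | (¬P ∧ ¬R) | ((P ⊕ Q) ⊕ (¬P ∧ ¬R)) | ¬((P ⊕ Q) ⊕ (¬P ∧ ¬R)) | φ
- | - | - | ------- | ------- | -------- | -------------------- | -- | -- | --------- | --------------------- | ---------------------- | -
0 | 0 | 0 |    0    |    0    |    1     |          1           | 1  | 1  |     1     |           1           |           0            | 0
0 | 0 | 1 |    0    |    1    |    0     |          0           | 1  | 0  |     0     |           0           |           1            | 0
0 | 1 | 0 |    1    |    0    |    1     |          0           | 1  | 1  |     1     |           0           |           1            | 0
0 | 1 | 1 |    1    |    1    |    0     |          1           | 1  | 0  |     0     |           1           |           0            | 0
1 | 0 | 0 |    1    |    1    |    0     |          1           | 0  | 1  |     0     |           1           |           0            | 0
1 | 0 | 1 |    1    |    1    |    0     |          1           | 0  | 0  |     0     |           1           |           0            | 0
1 | 1 | 0 |    0    |    1    |    0     |          0           | 0  | 1  |     0     |           0           |           1            | 0
1 | 1 | 1 |    0    |    1    |    0     |          0           | 0  | 0  |     0     |           0           |           1            | 0
Every row is 0, so the formula is a contradiction.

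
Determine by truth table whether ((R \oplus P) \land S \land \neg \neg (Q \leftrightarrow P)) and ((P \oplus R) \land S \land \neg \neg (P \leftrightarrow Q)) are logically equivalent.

P | Q | R | S | φ | ψ
- | - | - | - | - | -
1 | 1 | 1 | 1 | 0 | 0
1 | 1 | 1 | 0 | 0 | 0
1 | 1 | 0 | 1 | 1 | 1
1 | 1 | 0 | 0 | 0 | 0
1 | 0 | 1 | 1 | 0 | 0
1 | 0 | 1 | 0 | 0 | 0
1 | 0 | 0 | 1 | 0 | 0
1 | 0 | 0 | 0 | 0 | 0
0 | 1 | 1 | 1 | 0 | 0
0 | 1 | 1 | 0 | 0 | 0
0 | 1 | 0 | 1 | 0 | 0
0 | 1 | 0 | 0 | 0 | 0
0 | 0 | 1 | 1 | 1 | 1
0 | 0 | 1 | 0 | 0 | 0
0 | 0 | 0 | 1 | 0 | 0
0 | 0 | 0 | 0 | 0 | 0
The columns for φ and ψ agree on every row, so they are logically equivalent.

equivalent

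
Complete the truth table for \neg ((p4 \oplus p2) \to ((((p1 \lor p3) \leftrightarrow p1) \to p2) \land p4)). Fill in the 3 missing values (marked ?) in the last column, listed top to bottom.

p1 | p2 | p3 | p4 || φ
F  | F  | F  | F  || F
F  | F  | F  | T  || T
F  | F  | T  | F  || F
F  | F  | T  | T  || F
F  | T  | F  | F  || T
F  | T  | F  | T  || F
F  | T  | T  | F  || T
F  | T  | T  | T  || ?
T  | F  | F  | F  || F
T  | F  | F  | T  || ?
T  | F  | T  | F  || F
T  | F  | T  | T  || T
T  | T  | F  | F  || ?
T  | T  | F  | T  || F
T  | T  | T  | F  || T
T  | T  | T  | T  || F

F, T, T

Row p1=F, p2=T, p3=T, p4=T: (p4 \oplus p2) = F, ((((p1 \lor p3) \leftrightarrow p1) \to p2) \land p4) = T, ((p4 \oplus p2) \to ((((p1 \lor p3) \leftrightarrow p1) \to p2) \land p4)) = T, so the formula = F.
Row p1=T, p2=F, p3=F, p4=T: (p4 \oplus p2) = T, ((((p1 \lor p3) \leftrightarrow p1) \to p2) \land p4) = F, ((p4 \oplus p2) \to ((((p1 \lor p3) \leftrightarrow p1) \to p2) \land p4)) = F, so the formula = T.
Row p1=T, p2=T, p3=F, p4=F: (p4 \oplus p2) = T, ((((p1 \lor p3) \leftrightarrow p1) \to p2) \land p4) = F, ((p4 \oplus p2) \to ((((p1 \lor p3) \leftrightarrow p1) \to p2) \land p4)) = F, so the formula = T.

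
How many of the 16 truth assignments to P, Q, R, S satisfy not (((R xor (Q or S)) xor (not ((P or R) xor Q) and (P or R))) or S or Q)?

P | Q | R | S || (Q or S) | (R xor (Q or S)) | (P or R) | ((P or R) xor Q) | not ((P or R) xor Q) | φ
T | T | T | T ||    T     |        F         |    T     |        F         |          T           | F
T | T | T | F ||    T     |        F         |    T     |        F         |          T           | F
T | T | F | T ||    T     |        T         |    T     |        F         |          T           | F
T | T | F | F ||    T     |        T         |    T     |        F         |          T           | F
T | F | T | T ||    T     |        F         |    T     |        T         |          F           | F
T | F | T | F ||    F     |        T         |    T     |        T         |          F           | F
T | F | F | T ||    T     |        T         |    T     |        T         |          F           | F
T | F | F | F ||    F     |        F         |    T     |        T         |          F           | T
F | T | T | T ||    T     |        F         |    T     |        F         |          T           | F
F | T | T | F ||    T     |        F         |    T     |        F         |          T           | F
F | T | F | T ||    T     |        T         |    F     |        T         |          F           | F
F | T | F | F ||    T     |        T         |    F     |        T         |          F           | F
F | F | T | T ||    T     |        F         |    T     |        T         |          F           | F
F | F | T | F ||    F     |        T         |    T     |        T         |          F           | F
F | F | F | T ||    T     |        T         |    F     |        F         |          T           | F
F | F | F | F ||    F     |        F         |    F     |        F         |          T           | T
The formula is true on 2 of the 16 rows.

2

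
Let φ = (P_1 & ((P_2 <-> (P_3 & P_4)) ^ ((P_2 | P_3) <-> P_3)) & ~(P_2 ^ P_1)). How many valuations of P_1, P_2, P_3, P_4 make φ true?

1

 P_1    P_2    P_3    P_4      (P_3 & P_4)  (P_2 <-> (P_3 & P_4))  (P_2 | P_3)  ((P_2 | P_3) <-> P_3)  (P_2 ^ P_1)  ~(P_2 ^ P_1)    φ  
False  False  False  False        False              True             False              True             False         True      False
False  False  False   True        False              True             False              True             False         True      False
False  False   True  False        False              True              True              True             False         True      False
False  False   True   True         True             False              True              True             False         True      False
False   True  False  False        False             False              True             False              True        False      False
False   True  False   True        False             False              True             False              True        False      False
False   True   True  False        False             False              True              True              True        False      False
False   True   True   True         True              True              True              True              True        False      False
 True  False  False  False        False              True             False              True              True        False      False
 True  False  False   True        False              True             False              True              True        False      False
 True  False   True  False        False              True              True              True              True        False      False
 True  False   True   True         True             False              True              True              True        False      False
 True   True  False  False        False             False              True             False             False         True      False
 True   True  False   True        False             False              True             False             False         True      False
 True   True   True  False        False             False              True              True             False         True       True
 True   True   True   True         True              True              True              True             False         True      False
The formula is true on 1 of the 16 rows.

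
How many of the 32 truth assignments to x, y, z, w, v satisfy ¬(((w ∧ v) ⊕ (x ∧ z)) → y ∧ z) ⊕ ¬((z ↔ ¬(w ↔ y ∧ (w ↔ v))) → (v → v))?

x | y | z | w | v || φ
T | T | T | T | T || F
T | T | T | T | F || F
T | T | T | F | T || F
T | T | T | F | F || F
T | T | F | T | T || T
T | T | F | T | F || F
T | T | F | F | T || F
T | T | F | F | F || F
T | F | T | T | T || F
T | F | T | T | F || T
T | F | T | F | T || T
T | F | T | F | F || T
T | F | F | T | T || T
T | F | F | T | F || F
T | F | F | F | T || F
T | F | F | F | F || F
F | T | T | T | T || F
F | T | T | T | F || F
F | T | T | F | T || F
F | T | T | F | F || F
F | T | F | T | T || T
F | T | F | T | F || F
F | T | F | F | T || F
F | T | F | F | F || F
F | F | T | T | T || T
F | F | T | T | F || F
F | F | T | F | T || F
F | F | T | F | F || F
F | F | F | T | T || T
F | F | F | T | F || F
F | F | F | F | T || F
F | F | F | F | F || F
The formula is true on 8 of the 32 rows.

8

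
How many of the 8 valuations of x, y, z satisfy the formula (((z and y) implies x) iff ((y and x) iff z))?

x | y | z | (z and y) | ((z and y) implies x) | (y and x) | ((y and x) iff z) | φ
- | - | - | --------- | --------------------- | --------- | ----------------- | -
T | T | T |     T     |           T           |     T     |         T         | T
T | T | F |     F     |           T           |     T     |         F         | F
T | F | T |     F     |           T           |     F     |         F         | F
T | F | F |     F     |           T           |     F     |         T         | T
F | T | T |     T     |           F           |     F     |         F         | T
F | T | F |     F     |           T           |     F     |         T         | T
F | F | T |     F     |           T           |     F     |         F         | F
F | F | F |     F     |           T           |     F     |         T         | T
The formula is true on 5 of the 8 rows.

5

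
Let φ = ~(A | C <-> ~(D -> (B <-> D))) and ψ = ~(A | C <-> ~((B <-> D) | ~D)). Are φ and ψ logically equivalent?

equivalent

  A   |   B   |   C   |   D   ||   φ   |   ψ  
False | False | False | False || False | False
False | False | False |  True ||  True |  True
False | False |  True | False ||  True |  True
False | False |  True |  True || False | False
False |  True | False | False || False | False
False |  True | False |  True || False | False
False |  True |  True | False ||  True |  True
False |  True |  True |  True ||  True |  True
 True | False | False | False ||  True |  True
 True | False | False |  True || False | False
 True | False |  True | False ||  True |  True
 True | False |  True |  True || False | False
 True |  True | False | False ||  True |  True
 True |  True | False |  True ||  True |  True
 True |  True |  True | False ||  True |  True
 True |  True |  True |  True ||  True |  True
The columns for φ and ψ agree on every row, so they are logically equivalent.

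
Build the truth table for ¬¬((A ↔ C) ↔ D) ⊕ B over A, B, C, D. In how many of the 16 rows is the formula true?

  A   |   B   |   C   |   D   | (A ↔ C) | ((A ↔ C) ↔ D) | ¬((A ↔ C) ↔ D) | ¬¬((A ↔ C) ↔ D) | (¬¬((A ↔ C) ↔ D) ⊕ B)
----- | ----- | ----- | ----- | ------- | ------------- | -------------- | --------------- | ---------------------
 True |  True |  True |  True |   True  |      True     |     False      |       True      |         False        
 True |  True |  True | False |   True  |     False     |      True      |      False      |          True        
 True |  True | False |  True |  False  |     False     |      True      |      False      |          True        
 True |  True | False | False |  False  |      True     |     False      |       True      |         False        
 True | False |  True |  True |   True  |      True     |     False      |       True      |          True        
 True | False |  True | False |   True  |     False     |      True      |      False      |         False        
 True | False | False |  True |  False  |     False     |      True      |      False      |         False        
 True | False | False | False |  False  |      True     |     False      |       True      |          True        
False |  True |  True |  True |  False  |     False     |      True      |      False      |          True        
False |  True |  True | False |  False  |      True     |     False      |       True      |         False        
False |  True | False |  True |   True  |      True     |     False      |       True      |         False        
False |  True | False | False |   True  |     False     |      True      |      False      |          True        
False | False |  True |  True |  False  |     False     |      True      |      False      |         False        
False | False |  True | False |  False  |      True     |     False      |       True      |          True        
False | False | False |  True |   True  |      True     |     False      |       True      |          True        
False | False | False | False |   True  |     False     |      True      |      False      |         False        
The formula is true on 8 of the 16 rows.

8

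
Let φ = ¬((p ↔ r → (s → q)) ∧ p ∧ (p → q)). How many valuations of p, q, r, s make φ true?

12

p | q | r | s || (s → q) | (r → (s → q)) | (p ↔ (r → (s → q))) | (p → q) | φ
T | T | T | T ||    T    |       T       |          T          |    T    | F
T | T | T | F ||    T    |       T       |          T          |    T    | F
T | T | F | T ||    T    |       T       |          T          |    T    | F
T | T | F | F ||    T    |       T       |          T          |    T    | F
T | F | T | T ||    F    |       F       |          F          |    F    | T
T | F | T | F ||    T    |       T       |          T          |    F    | T
T | F | F | T ||    F    |       T       |          T          |    F    | T
T | F | F | F ||    T    |       T       |          T          |    F    | T
F | T | T | T ||    T    |       T       |          F          |    T    | T
F | T | T | F ||    T    |       T       |          F          |    T    | T
F | T | F | T ||    T    |       T       |          F          |    T    | T
F | T | F | F ||    T    |       T       |          F          |    T    | T
F | F | T | T ||    F    |       F       |          T          |    T    | T
F | F | T | F ||    T    |       T       |          F          |    T    | T
F | F | F | T ||    F    |       T       |          F          |    T    | T
F | F | F | F ||    T    |       T       |          F          |    T    | T
The formula is true on 12 of the 16 rows.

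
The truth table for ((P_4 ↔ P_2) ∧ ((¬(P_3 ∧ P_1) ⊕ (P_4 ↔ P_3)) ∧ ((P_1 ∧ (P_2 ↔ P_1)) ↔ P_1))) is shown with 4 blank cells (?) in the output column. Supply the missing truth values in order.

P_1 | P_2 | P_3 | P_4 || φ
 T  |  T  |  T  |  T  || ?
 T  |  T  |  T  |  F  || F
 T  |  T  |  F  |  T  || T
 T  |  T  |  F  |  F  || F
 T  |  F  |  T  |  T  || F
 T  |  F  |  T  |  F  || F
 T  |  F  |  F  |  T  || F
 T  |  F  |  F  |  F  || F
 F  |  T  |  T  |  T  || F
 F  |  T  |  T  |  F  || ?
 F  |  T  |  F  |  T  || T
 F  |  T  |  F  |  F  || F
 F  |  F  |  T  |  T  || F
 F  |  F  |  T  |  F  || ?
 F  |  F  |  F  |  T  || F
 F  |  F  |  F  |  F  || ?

T, F, T, F

Row P_1=T, P_2=T, P_3=T, P_4=T: (P_4 ↔ P_2) = T, ((¬(P_3 ∧ P_1) ⊕ (P_4 ↔ P_3)) ∧ ((P_1 ∧ (P_2 ↔ P_1)) ↔ P_1)) = T, so the formula = T.
Row P_1=F, P_2=T, P_3=T, P_4=F: (P_4 ↔ P_2) = F, ((¬(P_3 ∧ P_1) ⊕ (P_4 ↔ P_3)) ∧ ((P_1 ∧ (P_2 ↔ P_1)) ↔ P_1)) = T, so the formula = F.
Row P_1=F, P_2=F, P_3=T, P_4=F: (P_4 ↔ P_2) = T, ((¬(P_3 ∧ P_1) ⊕ (P_4 ↔ P_3)) ∧ ((P_1 ∧ (P_2 ↔ P_1)) ↔ P_1)) = T, so the formula = T.
Row P_1=F, P_2=F, P_3=F, P_4=F: (P_4 ↔ P_2) = T, ((¬(P_3 ∧ P_1) ⊕ (P_4 ↔ P_3)) ∧ ((P_1 ∧ (P_2 ↔ P_1)) ↔ P_1)) = F, so the formula = F.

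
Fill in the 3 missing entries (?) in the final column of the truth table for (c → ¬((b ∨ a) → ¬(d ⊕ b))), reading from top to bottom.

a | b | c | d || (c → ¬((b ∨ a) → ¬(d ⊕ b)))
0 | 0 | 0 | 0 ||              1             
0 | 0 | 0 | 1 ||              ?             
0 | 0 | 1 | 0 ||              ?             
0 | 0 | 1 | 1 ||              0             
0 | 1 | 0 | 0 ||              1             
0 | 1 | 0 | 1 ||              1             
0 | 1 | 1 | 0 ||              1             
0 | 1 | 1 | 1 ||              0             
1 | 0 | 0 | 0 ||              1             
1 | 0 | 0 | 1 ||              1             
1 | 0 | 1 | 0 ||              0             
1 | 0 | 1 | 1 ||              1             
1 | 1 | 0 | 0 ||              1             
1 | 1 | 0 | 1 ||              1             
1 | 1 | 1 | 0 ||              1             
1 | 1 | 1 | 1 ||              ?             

Row a=0, b=0, c=0, d=1: ¬((b ∨ a) → ¬(d ⊕ b)) = 0, so (c → ¬((b ∨ a) → ¬(d ⊕ b))) = 1.
Row a=0, b=0, c=1, d=0: ¬((b ∨ a) → ¬(d ⊕ b)) = 0, so (c → ¬((b ∨ a) → ¬(d ⊕ b))) = 0.
Row a=1, b=1, c=1, d=1: ¬((b ∨ a) → ¬(d ⊕ b)) = 0, so (c → ¬((b ∨ a) → ¬(d ⊕ b))) = 0.

1, 0, 0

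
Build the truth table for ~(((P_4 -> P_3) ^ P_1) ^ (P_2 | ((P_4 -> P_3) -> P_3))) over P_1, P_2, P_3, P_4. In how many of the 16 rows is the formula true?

8

P_1 | P_2 | P_3 | P_4 | (P_4 -> P_3) | ((P_4 -> P_3) ^ P_1) | ((P_4 -> P_3) -> P_3) | φ
--- | --- | --- | --- | ------------ | -------------------- | --------------------- | -
 0  |  0  |  0  |  0  |      1       |          1           |           0           | 0
 0  |  0  |  0  |  1  |      0       |          0           |           1           | 0
 0  |  0  |  1  |  0  |      1       |          1           |           1           | 1
 0  |  0  |  1  |  1  |      1       |          1           |           1           | 1
 0  |  1  |  0  |  0  |      1       |          1           |           0           | 1
 0  |  1  |  0  |  1  |      0       |          0           |           1           | 0
 0  |  1  |  1  |  0  |      1       |          1           |           1           | 1
 0  |  1  |  1  |  1  |      1       |          1           |           1           | 1
 1  |  0  |  0  |  0  |      1       |          0           |           0           | 1
 1  |  0  |  0  |  1  |      0       |          1           |           1           | 1
 1  |  0  |  1  |  0  |      1       |          0           |           1           | 0
 1  |  0  |  1  |  1  |      1       |          0           |           1           | 0
 1  |  1  |  0  |  0  |      1       |          0           |           0           | 0
 1  |  1  |  0  |  1  |      0       |          1           |           1           | 1
 1  |  1  |  1  |  0  |      1       |          0           |           1           | 0
 1  |  1  |  1  |  1  |      1       |          0           |           1           | 0
The formula is true on 8 of the 16 rows.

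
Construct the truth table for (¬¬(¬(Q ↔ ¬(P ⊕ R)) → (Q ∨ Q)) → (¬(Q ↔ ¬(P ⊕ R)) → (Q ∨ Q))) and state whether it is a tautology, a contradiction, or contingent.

P | Q | R | (P ⊕ R) | ¬(P ⊕ R) | (Q ↔ ¬(P ⊕ R)) | ¬(Q ↔ ¬(P ⊕ R)) | (Q ∨ Q) | (¬(Q ↔ ¬(P ⊕ R)) → (Q ∨ Q)) | ¬(¬(Q ↔ ¬(P ⊕ R)) → (Q ∨ Q)) | φ
- | - | - | ------- | -------- | -------------- | --------------- | ------- | --------------------------- | ---------------------------- | -
F | F | F |    F    |    T     |       F        |        T        |    F    |              F              |              T               | T
F | F | T |    T    |    F     |       T        |        F        |    F    |              T              |              F               | T
F | T | F |    F    |    T     |       T        |        F        |    T    |              T              |              F               | T
F | T | T |    T    |    F     |       F        |        T        |    T    |              T              |              F               | T
T | F | F |    T    |    F     |       T        |        F        |    F    |              T              |              F               | T
T | F | T |    F    |    T     |       F        |        T        |    F    |              F              |              T               | T
T | T | F |    T    |    F     |       F        |        T        |    T    |              T              |              F               | T
T | T | T |    F    |    T     |       T        |        F        |    T    |              T              |              F               | T
Every row is T, so the formula is a tautology.

tautology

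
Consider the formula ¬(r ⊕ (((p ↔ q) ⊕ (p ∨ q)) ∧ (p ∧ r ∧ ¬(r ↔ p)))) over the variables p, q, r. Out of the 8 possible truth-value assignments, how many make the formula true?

4

  p   |   q   |   r   | (p ↔ q) | (p ∨ q) | ((p ↔ q) ⊕ (p ∨ q)) | (r ↔ p) | ¬(r ↔ p) | (p ∧ r ∧ ¬(r ↔ p)) |   φ  
----- | ----- | ----- | ------- | ------- | ------------------- | ------- | -------- | ------------------ | -----
False | False | False |   True  |  False  |         True        |   True  |  False   |       False        |  True
False | False |  True |   True  |  False  |         True        |  False  |   True   |       False        | False
False |  True | False |  False  |   True  |         True        |   True  |  False   |       False        |  True
False |  True |  True |  False  |   True  |         True        |  False  |   True   |       False        | False
 True | False | False |  False  |   True  |         True        |  False  |   True   |       False        |  True
 True | False |  True |  False  |   True  |         True        |   True  |  False   |       False        | False
 True |  True | False |   True  |   True  |        False        |  False  |   True   |       False        |  True
 True |  True |  True |   True  |   True  |        False        |   True  |  False   |       False        | False
The formula is true on 4 of the 8 rows.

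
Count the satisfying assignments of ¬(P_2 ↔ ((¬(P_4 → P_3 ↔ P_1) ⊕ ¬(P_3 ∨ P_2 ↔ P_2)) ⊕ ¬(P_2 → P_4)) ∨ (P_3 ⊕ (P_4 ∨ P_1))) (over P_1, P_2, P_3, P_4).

9

P_1 | P_2 | P_3 | P_4 || φ
 F  |  F  |  F  |  F  || T
 F  |  F  |  F  |  T  || T
 F  |  F  |  T  |  F  || T
 F  |  F  |  T  |  T  || F
 F  |  T  |  F  |  F  || T
 F  |  T  |  F  |  T  || F
 F  |  T  |  T  |  F  || F
 F  |  T  |  T  |  T  || F
 T  |  F  |  F  |  F  || T
 T  |  F  |  F  |  T  || T
 T  |  F  |  T  |  F  || T
 T  |  F  |  T  |  T  || T
 T  |  T  |  F  |  F  || F
 T  |  T  |  F  |  T  || F
 T  |  T  |  T  |  F  || F
 T  |  T  |  T  |  T  || T
The formula is true on 9 of the 16 rows.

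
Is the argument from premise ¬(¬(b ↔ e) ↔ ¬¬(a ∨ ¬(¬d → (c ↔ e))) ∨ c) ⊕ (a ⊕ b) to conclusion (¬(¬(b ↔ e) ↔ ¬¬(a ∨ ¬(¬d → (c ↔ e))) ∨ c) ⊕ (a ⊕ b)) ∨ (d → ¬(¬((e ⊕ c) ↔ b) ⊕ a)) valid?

  a   |   b   |   c   |   d   |   e   |   φ   |   ψ  
----- | ----- | ----- | ----- | ----- | ----- | -----
False | False | False | False | False | False |  True
False | False | False | False |  True | False |  True
False | False | False |  True | False | False |  True
False | False | False |  True |  True |  True |  True
False | False |  True | False | False |  True |  True
False | False |  True | False |  True | False |  True
False | False |  True |  True | False |  True |  True
False | False |  True |  True |  True | False |  True
False |  True | False | False | False | False |  True
False |  True | False | False |  True | False |  True
False |  True | False |  True | False | False | False
False |  True | False |  True |  True |  True |  True
False |  True |  True | False | False |  True |  True
False |  True |  True | False |  True | False |  True
False |  True |  True |  True | False |  True |  True
False |  True |  True |  True |  True | False | False
 True | False | False | False | False | False |  True
 True | False | False | False |  True |  True |  True
 True | False | False |  True | False | False | False
 True | False | False |  True |  True |  True |  True
 True | False |  True | False | False | False |  True
 True | False |  True | False |  True |  True |  True
 True | False |  True |  True | False | False |  True
 True | False |  True |  True |  True |  True |  True
 True |  True | False | False | False | False |  True
 True |  True | False | False |  True |  True |  True
 True |  True | False |  True | False | False |  True
 True |  True | False |  True |  True |  True |  True
 True |  True |  True | False | False | False |  True
 True |  True |  True | False |  True |  True |  True
 True |  True |  True |  True | False | False | False
 True |  True |  True |  True |  True |  True |  True
In every row where φ is true, ψ is also true, so φ ⊨ ψ.

yes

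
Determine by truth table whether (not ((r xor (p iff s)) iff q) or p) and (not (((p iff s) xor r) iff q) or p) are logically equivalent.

  p      q      r      s    |    φ      ψ  
False  False  False  False  |   True   True
False  False  False   True  |  False  False
False  False   True  False  |  False  False
False  False   True   True  |   True   True
False   True  False  False  |  False  False
False   True  False   True  |   True   True
False   True   True  False  |   True   True
False   True   True   True  |  False  False
 True  False  False  False  |   True   True
 True  False  False   True  |   True   True
 True  False   True  False  |   True   True
 True  False   True   True  |   True   True
 True   True  False  False  |   True   True
 True   True  False   True  |   True   True
 True   True   True  False  |   True   True
 True   True   True   True  |   True   True
The columns for φ and ψ agree on every row, so they are logically equivalent.

equivalent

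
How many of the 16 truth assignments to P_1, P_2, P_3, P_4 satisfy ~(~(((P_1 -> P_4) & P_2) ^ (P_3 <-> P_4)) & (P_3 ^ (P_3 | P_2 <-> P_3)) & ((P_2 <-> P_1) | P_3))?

15

P_1  P_2  P_3  P_4     (P_1 -> P_4)  ((P_1 -> P_4) & P_2)  (P_3 <-> P_4)  (P_3 | P_2)  ((P_3 | P_2) <-> P_3)  (P_2 <-> P_1)  ((P_2 <-> P_1) | P_3)  φ
 0    0    0    0           1                 0                  1             0                 1                  1                  1            1
 0    0    0    1           1                 0                  0             0                 1                  1                  1            0
 0    0    1    0           1                 0                  0             1                 1                  1                  1            1
 0    0    1    1           1                 0                  1             1                 1                  1                  1            1
 0    1    0    0           1                 1                  1             1                 0                  0                  0            1
 0    1    0    1           1                 1                  0             1                 0                  0                  0            1
 0    1    1    0           1                 1                  0             1                 1                  0                  1            1
 0    1    1    1           1                 1                  1             1                 1                  0                  1            1
 1    0    0    0           0                 0                  1             0                 1                  0                  0            1
 1    0    0    1           1                 0                  0             0                 1                  0                  0            1
 1    0    1    0           0                 0                  0             1                 1                  0                  1            1
 1    0    1    1           1                 0                  1             1                 1                  0                  1            1
 1    1    0    0           0                 0                  1             1                 0                  1                  1            1
 1    1    0    1           1                 1                  0             1                 0                  1                  1            1
 1    1    1    0           0                 0                  0             1                 1                  1                  1            1
 1    1    1    1           1                 1                  1             1                 1                  1                  1            1
The formula is true on 15 of the 16 rows.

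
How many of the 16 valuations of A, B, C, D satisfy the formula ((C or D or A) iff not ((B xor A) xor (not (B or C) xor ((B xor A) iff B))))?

10

A | B | C | D | (C or D or A) | (B xor A) | (B or C) | not (B or C) | ((B xor A) iff B) | φ
- | - | - | - | ------------- | --------- | -------- | ------------ | ----------------- | -
0 | 0 | 0 | 0 |       0       |     0     |    0     |      1       |         1         | 0
0 | 0 | 0 | 1 |       1       |     0     |    0     |      1       |         1         | 1
0 | 0 | 1 | 0 |       1       |     0     |    1     |      0       |         1         | 0
0 | 0 | 1 | 1 |       1       |     0     |    1     |      0       |         1         | 0
0 | 1 | 0 | 0 |       0       |     1     |    1     |      0       |         1         | 0
0 | 1 | 0 | 1 |       1       |     1     |    1     |      0       |         1         | 1
0 | 1 | 1 | 0 |       1       |     1     |    1     |      0       |         1         | 1
0 | 1 | 1 | 1 |       1       |     1     |    1     |      0       |         1         | 1
1 | 0 | 0 | 0 |       1       |     1     |    0     |      1       |         0         | 1
1 | 0 | 0 | 1 |       1       |     1     |    0     |      1       |         0         | 1
1 | 0 | 1 | 0 |       1       |     1     |    1     |      0       |         0         | 0
1 | 0 | 1 | 1 |       1       |     1     |    1     |      0       |         0         | 0
1 | 1 | 0 | 0 |       1       |     0     |    1     |      0       |         0         | 1
1 | 1 | 0 | 1 |       1       |     0     |    1     |      0       |         0         | 1
1 | 1 | 1 | 0 |       1       |     0     |    1     |      0       |         0         | 1
1 | 1 | 1 | 1 |       1       |     0     |    1     |      0       |         0         | 1
The formula is true on 10 of the 16 rows.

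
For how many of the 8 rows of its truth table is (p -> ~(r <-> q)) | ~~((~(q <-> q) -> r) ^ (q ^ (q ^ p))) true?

6

p  q  r  |  (r <-> q)  ~(r <-> q)  (p -> ~(r <-> q))  (q <-> q)  ~(q <-> q)  (~(q <-> q) -> r)  (q ^ p)  (q ^ (q ^ p))  φ
T  T  T  |      T          F               F              T          F               T             F           T        F
T  T  F  |      F          T               T              T          F               T             F           T        T
T  F  T  |      F          T               T              T          F               T             T           T        T
T  F  F  |      T          F               F              T          F               T             T           T        F
F  T  T  |      T          F               T              T          F               T             T           F        T
F  T  F  |      F          T               T              T          F               T             T           F        T
F  F  T  |      F          T               T              T          F               T             F           F        T
F  F  F  |      T          F               T              T          F               T             F           F        T
The formula is true on 6 of the 8 rows.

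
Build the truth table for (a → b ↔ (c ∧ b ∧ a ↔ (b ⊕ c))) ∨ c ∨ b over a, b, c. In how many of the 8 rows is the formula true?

a  b  c  |  (a → b)  (c ∧ b ∧ a)  (b ⊕ c)  ((c ∧ b ∧ a) ↔ (b ⊕ c))  (c ∨ b)  φ
1  1  1  |     1          1          0                0                1     1
1  1  0  |     1          0          1                0                1     1
1  0  1  |     0          0          1                0                1     1
1  0  0  |     0          0          0                1                0     0
0  1  1  |     1          0          0                1                1     1
0  1  0  |     1          0          1                0                1     1
0  0  1  |     1          0          1                0                1     1
0  0  0  |     1          0          0                1                0     1
The formula is true on 7 of the 8 rows.

7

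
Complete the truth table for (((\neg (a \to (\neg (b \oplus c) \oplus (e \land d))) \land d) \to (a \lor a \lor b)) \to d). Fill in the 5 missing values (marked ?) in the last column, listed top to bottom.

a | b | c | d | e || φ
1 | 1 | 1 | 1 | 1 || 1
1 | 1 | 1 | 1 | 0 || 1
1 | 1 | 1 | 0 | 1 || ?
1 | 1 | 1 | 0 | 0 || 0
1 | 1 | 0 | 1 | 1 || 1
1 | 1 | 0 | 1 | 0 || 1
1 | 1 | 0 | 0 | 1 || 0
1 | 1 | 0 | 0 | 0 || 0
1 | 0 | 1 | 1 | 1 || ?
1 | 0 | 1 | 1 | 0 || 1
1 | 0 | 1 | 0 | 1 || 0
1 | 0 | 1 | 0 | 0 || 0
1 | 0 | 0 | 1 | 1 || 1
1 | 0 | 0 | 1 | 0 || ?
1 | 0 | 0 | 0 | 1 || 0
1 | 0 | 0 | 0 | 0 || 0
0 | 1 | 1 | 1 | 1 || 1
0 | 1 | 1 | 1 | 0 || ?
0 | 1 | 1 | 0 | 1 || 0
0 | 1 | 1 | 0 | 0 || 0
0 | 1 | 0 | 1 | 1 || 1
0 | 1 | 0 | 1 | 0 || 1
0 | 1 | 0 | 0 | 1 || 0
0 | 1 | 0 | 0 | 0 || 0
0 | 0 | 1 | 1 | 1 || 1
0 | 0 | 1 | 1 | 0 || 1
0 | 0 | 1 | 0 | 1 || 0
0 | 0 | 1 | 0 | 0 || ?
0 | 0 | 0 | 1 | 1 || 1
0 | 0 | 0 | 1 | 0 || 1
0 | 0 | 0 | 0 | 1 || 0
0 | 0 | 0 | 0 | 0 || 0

0, 1, 1, 1, 0

Row a=1, b=1, c=1, d=0, e=1: ((\neg (a \to (\neg (b \oplus c) \oplus (e \land d))) \land d) \to (a \lor a \lor b)) = 1, so the formula = 0.
Row a=1, b=0, c=1, d=1, e=1: ((\neg (a \to (\neg (b \oplus c) \oplus (e \land d))) \land d) \to (a \lor a \lor b)) = 1, so the formula = 1.
Row a=1, b=0, c=0, d=1, e=0: ((\neg (a \to (\neg (b \oplus c) \oplus (e \land d))) \land d) \to (a \lor a \lor b)) = 1, so the formula = 1.
Row a=0, b=1, c=1, d=1, e=0: ((\neg (a \to (\neg (b \oplus c) \oplus (e \land d))) \land d) \to (a \lor a \lor b)) = 1, so the formula = 1.
Row a=0, b=0, c=1, d=0, e=0: ((\neg (a \to (\neg (b \oplus c) \oplus (e \land d))) \land d) \to (a \lor a \lor b)) = 1, so the formula = 0.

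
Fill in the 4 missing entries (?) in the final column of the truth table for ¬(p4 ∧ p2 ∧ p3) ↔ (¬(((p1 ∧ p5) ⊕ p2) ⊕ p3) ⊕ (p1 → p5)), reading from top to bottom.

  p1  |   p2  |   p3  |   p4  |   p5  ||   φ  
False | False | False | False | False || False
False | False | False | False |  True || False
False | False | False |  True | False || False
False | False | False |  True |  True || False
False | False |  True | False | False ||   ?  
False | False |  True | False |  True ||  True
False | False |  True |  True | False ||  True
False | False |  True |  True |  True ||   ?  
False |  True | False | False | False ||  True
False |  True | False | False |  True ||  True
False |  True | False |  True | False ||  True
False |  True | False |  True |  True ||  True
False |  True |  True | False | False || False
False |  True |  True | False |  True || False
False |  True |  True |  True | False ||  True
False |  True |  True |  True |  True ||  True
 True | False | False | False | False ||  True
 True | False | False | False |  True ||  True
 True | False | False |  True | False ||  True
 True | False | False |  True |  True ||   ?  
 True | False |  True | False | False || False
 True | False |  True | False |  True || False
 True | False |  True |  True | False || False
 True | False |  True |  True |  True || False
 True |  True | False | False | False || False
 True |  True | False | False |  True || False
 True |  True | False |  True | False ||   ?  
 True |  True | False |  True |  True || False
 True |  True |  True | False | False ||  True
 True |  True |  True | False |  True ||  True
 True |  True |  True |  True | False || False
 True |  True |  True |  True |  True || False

Row p1=False, p2=False, p3=True, p4=False, p5=False: ¬(p4 ∧ p2 ∧ p3) = True, (¬(((p1 ∧ p5) ⊕ p2) ⊕ p3) ⊕ (p1 → p5)) = True, so the formula = True.
Row p1=False, p2=False, p3=True, p4=True, p5=True: ¬(p4 ∧ p2 ∧ p3) = True, (¬(((p1 ∧ p5) ⊕ p2) ⊕ p3) ⊕ (p1 → p5)) = True, so the formula = True.
Row p1=True, p2=False, p3=False, p4=True, p5=True: ¬(p4 ∧ p2 ∧ p3) = True, (¬(((p1 ∧ p5) ⊕ p2) ⊕ p3) ⊕ (p1 → p5)) = True, so the formula = True.
Row p1=True, p2=True, p3=False, p4=True, p5=False: ¬(p4 ∧ p2 ∧ p3) = True, (¬(((p1 ∧ p5) ⊕ p2) ⊕ p3) ⊕ (p1 → p5)) = False, so the formula = False.

True, True, True, False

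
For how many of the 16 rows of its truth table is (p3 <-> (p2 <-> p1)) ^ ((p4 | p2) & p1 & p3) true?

7

p1 | p2 | p3 | p4 | φ
-- | -- | -- | -- | -
1  | 1  | 1  | 1  | 0
1  | 1  | 1  | 0  | 0
1  | 1  | 0  | 1  | 0
1  | 1  | 0  | 0  | 0
1  | 0  | 1  | 1  | 1
1  | 0  | 1  | 0  | 0
1  | 0  | 0  | 1  | 1
1  | 0  | 0  | 0  | 1
0  | 1  | 1  | 1  | 0
0  | 1  | 1  | 0  | 0
0  | 1  | 0  | 1  | 1
0  | 1  | 0  | 0  | 1
0  | 0  | 1  | 1  | 1
0  | 0  | 1  | 0  | 1
0  | 0  | 0  | 1  | 0
0  | 0  | 0  | 0  | 0
The formula is true on 7 of the 16 rows.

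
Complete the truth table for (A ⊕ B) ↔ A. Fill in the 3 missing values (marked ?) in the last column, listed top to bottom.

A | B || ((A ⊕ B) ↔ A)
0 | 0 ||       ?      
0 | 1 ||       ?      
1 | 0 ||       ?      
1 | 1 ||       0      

Row A=0, B=0: (A ⊕ B) = 0, so ((A ⊕ B) ↔ A) = 1.
Row A=0, B=1: (A ⊕ B) = 1, so ((A ⊕ B) ↔ A) = 0.
Row A=1, B=0: (A ⊕ B) = 1, so ((A ⊕ B) ↔ A) = 1.

1, 0, 1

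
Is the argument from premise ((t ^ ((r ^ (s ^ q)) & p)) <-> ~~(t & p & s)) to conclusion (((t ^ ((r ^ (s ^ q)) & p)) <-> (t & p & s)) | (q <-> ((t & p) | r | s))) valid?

p | q | r | s | t | φ | ψ
- | - | - | - | - | - | -
1 | 1 | 1 | 1 | 1 | 0 | 1
1 | 1 | 1 | 1 | 0 | 0 | 1
1 | 1 | 1 | 0 | 1 | 0 | 1
1 | 1 | 1 | 0 | 0 | 1 | 1
1 | 1 | 0 | 1 | 1 | 1 | 1
1 | 1 | 0 | 1 | 0 | 1 | 1
1 | 1 | 0 | 0 | 1 | 1 | 1
1 | 1 | 0 | 0 | 0 | 0 | 0
1 | 0 | 1 | 1 | 1 | 1 | 1
1 | 0 | 1 | 1 | 0 | 1 | 1
1 | 0 | 1 | 0 | 1 | 1 | 1
1 | 0 | 1 | 0 | 0 | 0 | 0
1 | 0 | 0 | 1 | 1 | 0 | 0
1 | 0 | 0 | 1 | 0 | 0 | 0
1 | 0 | 0 | 0 | 1 | 0 | 0
1 | 0 | 0 | 0 | 0 | 1 | 1
0 | 1 | 1 | 1 | 1 | 0 | 1
0 | 1 | 1 | 1 | 0 | 1 | 1
0 | 1 | 1 | 0 | 1 | 0 | 1
0 | 1 | 1 | 0 | 0 | 1 | 1
0 | 1 | 0 | 1 | 1 | 0 | 1
0 | 1 | 0 | 1 | 0 | 1 | 1
0 | 1 | 0 | 0 | 1 | 0 | 0
0 | 1 | 0 | 0 | 0 | 1 | 1
0 | 0 | 1 | 1 | 1 | 0 | 0
0 | 0 | 1 | 1 | 0 | 1 | 1
0 | 0 | 1 | 0 | 1 | 0 | 0
0 | 0 | 1 | 0 | 0 | 1 | 1
0 | 0 | 0 | 1 | 1 | 0 | 0
0 | 0 | 0 | 1 | 0 | 1 | 1
0 | 0 | 0 | 0 | 1 | 0 | 1
0 | 0 | 0 | 0 | 0 | 1 | 1
In every row where φ is true, ψ is also true, so φ ⊨ ψ.

yes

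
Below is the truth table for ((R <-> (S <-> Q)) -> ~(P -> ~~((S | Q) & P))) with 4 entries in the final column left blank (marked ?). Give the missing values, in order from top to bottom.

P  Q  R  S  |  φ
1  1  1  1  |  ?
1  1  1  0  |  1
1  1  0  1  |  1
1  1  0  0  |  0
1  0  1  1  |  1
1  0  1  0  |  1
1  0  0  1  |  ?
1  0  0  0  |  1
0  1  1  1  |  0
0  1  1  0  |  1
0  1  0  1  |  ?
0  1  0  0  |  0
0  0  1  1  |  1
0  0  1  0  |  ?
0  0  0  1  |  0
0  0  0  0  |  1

0, 0, 1, 0

Row P=1, Q=1, R=1, S=1: (R <-> (S <-> Q)) = 1, ~(P -> ~~((S | Q) & P)) = 0, so the formula = 0.
Row P=1, Q=0, R=0, S=1: (R <-> (S <-> Q)) = 1, ~(P -> ~~((S | Q) & P)) = 0, so the formula = 0.
Row P=0, Q=1, R=0, S=1: (R <-> (S <-> Q)) = 0, ~(P -> ~~((S | Q) & P)) = 0, so the formula = 1.
Row P=0, Q=0, R=1, S=0: (R <-> (S <-> Q)) = 1, ~(P -> ~~((S | Q) & P)) = 0, so the formula = 0.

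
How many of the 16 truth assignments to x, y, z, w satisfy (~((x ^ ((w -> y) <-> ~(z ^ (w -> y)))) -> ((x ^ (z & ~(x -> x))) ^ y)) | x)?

x  y  z  w  |  φ
0  0  0  0  |  0
0  0  0  1  |  0
0  0  1  0  |  1
0  0  1  1  |  1
0  1  0  0  |  0
0  1  0  1  |  0
0  1  1  0  |  0
0  1  1  1  |  0
1  0  0  0  |  1
1  0  0  1  |  1
1  0  1  0  |  1
1  0  1  1  |  1
1  1  0  0  |  1
1  1  0  1  |  1
1  1  1  0  |  1
1  1  1  1  |  1
The formula is true on 10 of the 16 rows.

10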